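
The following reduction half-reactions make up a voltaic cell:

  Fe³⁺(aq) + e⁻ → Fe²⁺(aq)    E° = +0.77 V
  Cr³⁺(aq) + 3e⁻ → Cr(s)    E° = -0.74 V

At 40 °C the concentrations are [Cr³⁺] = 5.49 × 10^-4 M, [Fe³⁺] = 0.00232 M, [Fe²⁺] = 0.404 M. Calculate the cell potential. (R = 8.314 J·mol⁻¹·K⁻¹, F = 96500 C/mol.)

The Fe³⁺/Fe²⁺ couple has the higher reduction potential and acts as the cathode, so E°_cell = +0.77 − (-0.74) = 1.51 V.
Balancing electrons gives n = 3; the reaction quotient is Q = [Cr³⁺]·[Fe²⁺]^3/[Fe³⁺]^3 = 2900.
E = E° − (RT/nF) ln Q = 1.51 − (8.314×313)/(3×96500) × (7.972) = 1.510 − 0.072 = 1.438 V.

1.44 V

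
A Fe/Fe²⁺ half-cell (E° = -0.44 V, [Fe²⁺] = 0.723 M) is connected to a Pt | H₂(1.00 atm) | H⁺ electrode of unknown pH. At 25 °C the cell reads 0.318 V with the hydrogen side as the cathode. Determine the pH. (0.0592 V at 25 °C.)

E°_cell = 0.44 V and n = 2.
log Q = n(E° − E)/0.0592 = 2×(0.44 − 0.318)/0.0592 = 4.122.
With Q = [Fe²⁺]·P(H₂) / [H⁺]^2, solving for [H⁺] gives log[H⁺] = -2.131, so pH = 2.13.

pH = 2.13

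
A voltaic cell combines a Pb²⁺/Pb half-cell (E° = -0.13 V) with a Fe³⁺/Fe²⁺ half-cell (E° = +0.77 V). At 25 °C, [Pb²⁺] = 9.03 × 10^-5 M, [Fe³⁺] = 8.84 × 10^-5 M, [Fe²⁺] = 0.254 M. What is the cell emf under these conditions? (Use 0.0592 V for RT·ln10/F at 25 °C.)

The Fe³⁺/Fe²⁺ couple has the higher reduction potential and acts as the cathode, so E°_cell = +0.77 − (-0.13) = 0.90 V.
Balancing electrons gives n = 2; the reaction quotient is Q = [Pb²⁺]·[Fe²⁺]^2/[Fe³⁺]^2 = 746.
At 25 °C, E = E° − (0.0592/n) log Q = 0.90 − (0.0592/2)(2.872) = 0.900 − 0.085 = 0.815 V.

0.815 V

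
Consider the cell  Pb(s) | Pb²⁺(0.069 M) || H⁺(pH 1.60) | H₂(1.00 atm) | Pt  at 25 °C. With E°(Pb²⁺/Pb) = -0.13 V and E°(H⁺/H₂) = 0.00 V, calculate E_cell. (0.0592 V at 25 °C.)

0.070 V

The hydrogen couple is the cathode, so E°_cell = 0.13 V; n = 2.
[H⁺] = 10^(−1.60) = 0.025 M, and Q = [Pb²⁺]·P(H₂) / [H⁺]^2 = 109.
E = E° − (0.0592/2) log Q = 0.13 − (0.0592/2)(2.039) = 0.070 V.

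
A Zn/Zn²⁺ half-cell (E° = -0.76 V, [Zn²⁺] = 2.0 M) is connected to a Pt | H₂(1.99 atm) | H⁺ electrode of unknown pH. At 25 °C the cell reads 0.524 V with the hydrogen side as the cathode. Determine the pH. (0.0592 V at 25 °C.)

E°_cell = 0.76 V and n = 2.
log Q = n(E° − E)/0.0592 = 2×(0.76 − 0.524)/0.0592 = 7.973.
With Q = [Zn²⁺]·P(H₂) / [H⁺]^2, solving for [H⁺] gives log[H⁺] = -3.687, so pH = 3.69.

pH = 3.69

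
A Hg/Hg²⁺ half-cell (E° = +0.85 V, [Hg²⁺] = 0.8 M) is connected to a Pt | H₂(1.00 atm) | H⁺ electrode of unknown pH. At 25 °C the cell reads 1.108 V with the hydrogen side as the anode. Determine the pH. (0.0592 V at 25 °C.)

E°_cell = 0.85 V and n = 2.
log Q = n(E° − E)/0.0592 = 2×(0.85 − 1.108)/0.0592 = -8.716.
With Q = [H⁺]^2 / ([Hg²⁺]·P(H₂)), solving for [H⁺] gives log[H⁺] = -4.407, so pH = 4.41.

pH = 4.41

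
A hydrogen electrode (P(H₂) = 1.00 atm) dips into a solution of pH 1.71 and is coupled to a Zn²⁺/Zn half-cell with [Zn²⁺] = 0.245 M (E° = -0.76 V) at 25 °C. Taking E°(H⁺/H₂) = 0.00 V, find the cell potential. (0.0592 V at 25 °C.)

0.68 V

The hydrogen couple is the cathode, so E°_cell = 0.76 V; n = 2.
[H⁺] = 10^(−1.71) = 0.019 M, and Q = [Zn²⁺]·P(H₂) / [H⁺]^2 = 644.
E = E° − (0.0592/2) log Q = 0.76 − (0.0592/2)(2.809) = 0.677 V.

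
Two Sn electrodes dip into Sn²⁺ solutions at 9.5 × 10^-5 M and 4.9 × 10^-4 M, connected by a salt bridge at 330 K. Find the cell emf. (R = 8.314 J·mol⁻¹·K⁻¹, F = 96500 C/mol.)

Both half-cells are Sn²⁺/Sn, so E°_cell = 0. The concentrated side is the cathode; the cell reaction moves Sn²⁺ from high to low concentration with n = 2.
Q = [Sn²⁺]_dilute/[Sn²⁺]_conc = 9.5 × 10^-5/4.9 × 10^-4 = 0.194.
E = 0 − (RT/nF) ln Q = −((8.314×330)/(2×96500))(-1.641) = 0.0233 V.

0.023 V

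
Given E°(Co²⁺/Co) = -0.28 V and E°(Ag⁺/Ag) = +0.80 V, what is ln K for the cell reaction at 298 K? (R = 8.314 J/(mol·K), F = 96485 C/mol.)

ln K = 84.1

E°_cell = +0.80 − (-0.28) = 1.08 V, with n = 2 electrons transferred.
At equilibrium E = 0, so the Nernst equation gives ln K = nFE°/RT = (2)(96485)(1.08)/((8.314)(298)) = 84.12.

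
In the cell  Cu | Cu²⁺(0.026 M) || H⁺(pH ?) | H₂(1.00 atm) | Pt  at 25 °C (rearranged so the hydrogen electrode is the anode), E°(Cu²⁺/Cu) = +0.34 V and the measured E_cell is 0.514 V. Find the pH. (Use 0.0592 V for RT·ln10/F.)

pH = 3.73

E°_cell = 0.34 V and n = 2.
log Q = n(E° − E)/0.0592 = 2×(0.34 − 0.514)/0.0592 = -5.878.
With Q = [H⁺]^2 / ([Cu²⁺]·P(H₂)), solving for [H⁺] gives log[H⁺] = -3.732, so pH = 3.73.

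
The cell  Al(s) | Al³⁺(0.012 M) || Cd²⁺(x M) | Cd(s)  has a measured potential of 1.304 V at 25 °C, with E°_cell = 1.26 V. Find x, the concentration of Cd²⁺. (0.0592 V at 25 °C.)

From the Nernst equation, log Q = n(E° − E)/0.0592 = 6(1.26 − 1.304)/0.0592 = -4.459, so Q = 3.47 × 10^-5.
With Q = [Al³⁺]^2/[Cd²⁺]^3 and the known concentrations, [Cd²⁺]^3 in the denominator gives [Cd²⁺] = 1.6 M.

1.6 M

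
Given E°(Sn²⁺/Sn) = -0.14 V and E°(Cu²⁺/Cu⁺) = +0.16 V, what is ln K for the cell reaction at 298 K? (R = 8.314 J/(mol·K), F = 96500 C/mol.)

ln K = 23.4

E°_cell = +0.16 − (-0.14) = 0.30 V, with n = 2 electrons transferred.
At equilibrium E = 0, so the Nernst equation gives ln K = nFE°/RT = (2)(96500)(0.30)/((8.314)(298)) = 23.37.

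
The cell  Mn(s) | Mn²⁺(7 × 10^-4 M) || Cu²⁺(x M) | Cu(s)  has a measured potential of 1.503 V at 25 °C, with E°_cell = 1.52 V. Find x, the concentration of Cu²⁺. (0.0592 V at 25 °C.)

1.9 × 10^-4 M

From the Nernst equation, log Q = n(E° − E)/0.0592 = 2(1.52 − 1.503)/0.0592 = 0.574, so Q = 3.75.
With Q = [Mn²⁺]/[Cu²⁺] and the known concentrations, [Cu²⁺] in the denominator gives [Cu²⁺] = 1.9 × 10^-4 M.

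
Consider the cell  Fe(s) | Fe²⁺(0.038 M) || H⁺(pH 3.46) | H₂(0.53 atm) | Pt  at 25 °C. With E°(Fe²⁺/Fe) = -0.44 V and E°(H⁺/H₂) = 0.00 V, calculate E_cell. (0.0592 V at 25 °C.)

0.29 V

The hydrogen couple is the cathode, so E°_cell = 0.44 V; n = 2.
[H⁺] = 10^(−3.46) = 3.5 × 10^-4 M, and Q = [Fe²⁺]·P(H₂) / [H⁺]^2 = 1.68 × 10^5.
E = E° − (0.0592/2) log Q = 0.44 − (0.0592/2)(5.224) = 0.285 V.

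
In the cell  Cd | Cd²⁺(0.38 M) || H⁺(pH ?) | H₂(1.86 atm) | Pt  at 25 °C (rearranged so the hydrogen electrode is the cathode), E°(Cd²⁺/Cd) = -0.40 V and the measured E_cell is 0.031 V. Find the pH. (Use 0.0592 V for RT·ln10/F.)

pH = 6.31

E°_cell = 0.40 V and n = 2.
log Q = n(E° − E)/0.0592 = 2×(0.40 − 0.031)/0.0592 = 12.466.
With Q = [Cd²⁺]·P(H₂) / [H⁺]^2, solving for [H⁺] gives log[H⁺] = -6.308, so pH = 6.31.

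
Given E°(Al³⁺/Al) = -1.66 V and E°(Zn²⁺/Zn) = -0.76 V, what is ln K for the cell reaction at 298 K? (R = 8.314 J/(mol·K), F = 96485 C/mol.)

ln K = 210.3

E°_cell = -0.76 − (-1.66) = 0.90 V, with n = 6 electrons transferred.
At equilibrium E = 0, so the Nernst equation gives ln K = nFE°/RT = (6)(96485)(0.90)/((8.314)(298)) = 210.29.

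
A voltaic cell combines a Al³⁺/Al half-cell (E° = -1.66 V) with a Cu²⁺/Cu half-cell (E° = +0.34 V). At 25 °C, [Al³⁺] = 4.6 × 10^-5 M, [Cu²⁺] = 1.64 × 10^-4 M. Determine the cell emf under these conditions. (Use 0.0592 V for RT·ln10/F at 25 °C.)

The Cu²⁺/Cu couple has the higher reduction potential and acts as the cathode, so E°_cell = +0.34 − (-1.66) = 2.00 V.
Balancing electrons gives n = 6; the reaction quotient is Q = [Al³⁺]^2/[Cu²⁺]^3 = 480.
At 25 °C, E = E° − (0.0592/n) log Q = 2.00 − (0.0592/6)(2.681) = 2.000 − 0.026 = 1.974 V.

1.97 V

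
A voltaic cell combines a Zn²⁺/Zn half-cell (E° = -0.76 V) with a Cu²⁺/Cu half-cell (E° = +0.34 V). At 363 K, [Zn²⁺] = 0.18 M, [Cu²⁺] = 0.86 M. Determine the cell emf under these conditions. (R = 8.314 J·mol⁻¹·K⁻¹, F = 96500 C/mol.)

The Cu²⁺/Cu couple has the higher reduction potential and acts as the cathode, so E°_cell = +0.34 − (-0.76) = 1.10 V.
Balancing electrons gives n = 2; the reaction quotient is Q = [Zn²⁺]/[Cu²⁺] = 0.209.
E = E° − (RT/nF) ln Q = 1.10 − (8.314×363)/(2×96500) × (-1.564) = 1.100 + 0.024 = 1.124 V.

1.12 V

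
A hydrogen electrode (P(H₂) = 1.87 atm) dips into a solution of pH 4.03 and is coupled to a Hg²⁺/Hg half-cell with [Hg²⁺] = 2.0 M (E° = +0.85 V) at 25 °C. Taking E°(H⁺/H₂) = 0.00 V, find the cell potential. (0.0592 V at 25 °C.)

The Hg²⁺/Hg couple is the cathode, so E°_cell = 0.85 V; n = 2.
[H⁺] = 10^(−4.03) = 9.3 × 10^-5 M, and Q = [H⁺]^2 / ([Hg²⁺]·P(H₂)) = 2.33 × 10^-9.
E = E° − (0.0592/2) log Q = 0.85 − (0.0592/2)(-8.633) = 1.106 V.

1.11 V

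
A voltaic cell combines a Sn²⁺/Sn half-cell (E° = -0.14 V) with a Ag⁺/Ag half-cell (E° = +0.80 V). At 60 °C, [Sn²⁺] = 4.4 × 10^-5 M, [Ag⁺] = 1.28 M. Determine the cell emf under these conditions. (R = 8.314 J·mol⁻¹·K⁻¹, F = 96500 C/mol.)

The Ag⁺/Ag couple has the higher reduction potential and acts as the cathode, so E°_cell = +0.80 − (-0.14) = 0.94 V.
Balancing electrons gives n = 2; the reaction quotient is Q = [Sn²⁺]/[Ag⁺]^2 = 2.69 × 10^-5.
E = E° − (RT/nF) ln Q = 0.94 − (8.314×333)/(2×96500) × (-10.525) = 0.940 + 0.151 = 1.091 V.

1.09 V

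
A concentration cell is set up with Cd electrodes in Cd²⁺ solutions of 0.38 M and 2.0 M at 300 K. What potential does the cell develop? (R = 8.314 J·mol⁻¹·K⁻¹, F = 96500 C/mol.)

0.021 V

Both half-cells are Cd²⁺/Cd, so E°_cell = 0. The concentrated side is the cathode; the cell reaction moves Cd²⁺ from high to low concentration with n = 2.
Q = [Cd²⁺]_dilute/[Cd²⁺]_conc = 0.38/2.0 = 0.190.
E = 0 − (RT/nF) ln Q = −((8.314×300)/(2×96500))(-1.661) = 0.0215 V.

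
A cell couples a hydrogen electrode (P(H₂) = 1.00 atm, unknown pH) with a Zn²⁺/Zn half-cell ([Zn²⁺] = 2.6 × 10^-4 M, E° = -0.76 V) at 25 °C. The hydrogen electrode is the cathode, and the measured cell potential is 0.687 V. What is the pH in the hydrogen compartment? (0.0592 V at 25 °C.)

E°_cell = 0.76 V and n = 2.
log Q = n(E° − E)/0.0592 = 2×(0.76 − 0.687)/0.0592 = 2.466.
With Q = [Zn²⁺]·P(H₂) / [H⁺]^2, solving for [H⁺] gives log[H⁺] = -3.026, so pH = 3.03.

pH = 3.03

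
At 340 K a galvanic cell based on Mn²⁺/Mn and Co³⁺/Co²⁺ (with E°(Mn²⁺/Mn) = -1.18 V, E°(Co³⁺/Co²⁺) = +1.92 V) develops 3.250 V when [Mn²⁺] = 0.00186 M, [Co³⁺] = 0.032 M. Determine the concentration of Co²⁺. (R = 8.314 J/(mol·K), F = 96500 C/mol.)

From the Nernst equation, ln Q = nF(E° − E)/RT = 2×96500×(3.10 − 3.250)/(8.314×340) = -10.241, so Q = 3.57 × 10^-5.
With Q = [Mn²⁺]·[Co²⁺]^2/[Co³⁺]^2 and the known concentrations, [Co²⁺]^2 in the numerator gives [Co²⁺] = 0.0044 M.

0.0044 M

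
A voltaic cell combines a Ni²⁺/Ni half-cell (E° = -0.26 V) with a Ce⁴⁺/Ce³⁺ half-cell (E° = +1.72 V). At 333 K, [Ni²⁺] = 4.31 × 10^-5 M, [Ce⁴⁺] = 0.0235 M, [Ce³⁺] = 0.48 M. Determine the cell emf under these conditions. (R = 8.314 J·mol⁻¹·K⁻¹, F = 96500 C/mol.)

2.04 V

The Ce⁴⁺/Ce³⁺ couple has the higher reduction potential and acts as the cathode, so E°_cell = +1.72 − (-0.26) = 1.98 V.
Balancing electrons gives n = 2; the reaction quotient is Q = [Ni²⁺]·[Ce³⁺]^2/[Ce⁴⁺]^2 = 0.0180.
E = E° − (RT/nF) ln Q = 1.98 − (8.314×333)/(2×96500) × (-4.018) = 1.980 + 0.058 = 2.038 V.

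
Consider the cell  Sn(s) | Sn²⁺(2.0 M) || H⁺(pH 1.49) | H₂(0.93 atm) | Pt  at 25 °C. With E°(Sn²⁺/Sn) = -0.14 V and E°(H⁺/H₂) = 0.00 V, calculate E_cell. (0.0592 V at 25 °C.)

The hydrogen couple is the cathode, so E°_cell = 0.14 V; n = 2.
[H⁺] = 10^(−1.49) = 0.032 M, and Q = [Sn²⁺]·P(H₂) / [H⁺]^2 = 1780.
E = E° − (0.0592/2) log Q = 0.14 − (0.0592/2)(3.250) = 0.044 V.

0.044 V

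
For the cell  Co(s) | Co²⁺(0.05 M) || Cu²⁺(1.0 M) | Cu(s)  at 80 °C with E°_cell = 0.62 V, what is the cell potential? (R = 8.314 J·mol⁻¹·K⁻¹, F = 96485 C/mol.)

Balancing electrons gives n = 2; the reaction quotient is Q = [Co²⁺]/[Cu²⁺] = 0.0500.
E = E° − (RT/nF) ln Q = 0.62 − (8.314×353)/(2×96485) × (-2.996) = 0.620 + 0.046 = 0.666 V.

0.666 V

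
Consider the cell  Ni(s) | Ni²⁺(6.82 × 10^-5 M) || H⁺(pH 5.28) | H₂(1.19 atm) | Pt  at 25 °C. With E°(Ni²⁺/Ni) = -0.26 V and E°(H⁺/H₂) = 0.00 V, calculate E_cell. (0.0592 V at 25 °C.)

The hydrogen couple is the cathode, so E°_cell = 0.26 V; n = 2.
[H⁺] = 10^(−5.28) = 5.2 × 10^-6 M, and Q = [Ni²⁺]·P(H₂) / [H⁺]^2 = 2.95 × 10^6.
E = E° − (0.0592/2) log Q = 0.26 − (0.0592/2)(6.469) = 0.069 V.

0.069 V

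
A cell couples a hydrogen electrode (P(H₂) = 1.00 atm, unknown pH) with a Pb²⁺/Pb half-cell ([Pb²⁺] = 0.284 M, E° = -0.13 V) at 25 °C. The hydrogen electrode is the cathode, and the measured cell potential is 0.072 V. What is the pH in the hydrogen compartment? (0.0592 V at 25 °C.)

pH = 1.25

E°_cell = 0.13 V and n = 2.
log Q = n(E° − E)/0.0592 = 2×(0.13 − 0.072)/0.0592 = 1.959.
With Q = [Pb²⁺]·P(H₂) / [H⁺]^2, solving for [H⁺] gives log[H⁺] = -1.253, so pH = 1.25.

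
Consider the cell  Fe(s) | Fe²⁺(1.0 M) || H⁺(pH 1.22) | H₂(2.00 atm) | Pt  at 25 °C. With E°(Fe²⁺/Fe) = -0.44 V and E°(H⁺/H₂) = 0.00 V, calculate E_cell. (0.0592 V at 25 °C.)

0.36 V

The hydrogen couple is the cathode, so E°_cell = 0.44 V; n = 2.
[H⁺] = 10^(−1.22) = 0.060 M, and Q = [Fe²⁺]·P(H₂) / [H⁺]^2 = 551.
E = E° − (0.0592/2) log Q = 0.44 − (0.0592/2)(2.741) = 0.359 V.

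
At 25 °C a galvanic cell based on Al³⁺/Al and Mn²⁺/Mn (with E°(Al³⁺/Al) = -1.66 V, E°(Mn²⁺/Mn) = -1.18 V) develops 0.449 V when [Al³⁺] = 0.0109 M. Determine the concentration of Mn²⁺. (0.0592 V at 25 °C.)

From the Nernst equation, log Q = n(E° − E)/0.0592 = 6(0.48 − 0.449)/0.0592 = 3.142, so Q = 1390.
With Q = [Al³⁺]^2/[Mn²⁺]^3 and the known concentrations, [Mn²⁺]^3 in the denominator gives [Mn²⁺] = 0.0044 M.

0.0044 M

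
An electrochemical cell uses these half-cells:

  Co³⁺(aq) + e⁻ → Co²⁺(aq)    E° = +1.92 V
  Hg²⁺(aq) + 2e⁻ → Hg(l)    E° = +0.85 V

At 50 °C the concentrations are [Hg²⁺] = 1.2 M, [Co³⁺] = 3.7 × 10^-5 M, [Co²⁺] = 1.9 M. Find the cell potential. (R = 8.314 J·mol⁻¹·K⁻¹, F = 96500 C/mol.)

The Co³⁺/Co²⁺ couple has the higher reduction potential and acts as the cathode, so E°_cell = +1.92 − (+0.85) = 1.07 V.
Balancing electrons gives n = 2; the reaction quotient is Q = [Hg²⁺]·[Co²⁺]^2/[Co³⁺]^2 = 3.16 × 10^9.
E = E° − (RT/nF) ln Q = 1.07 − (8.314×323)/(2×96500) × (21.875) = 1.070 − 0.304 = 0.766 V.

0.766 V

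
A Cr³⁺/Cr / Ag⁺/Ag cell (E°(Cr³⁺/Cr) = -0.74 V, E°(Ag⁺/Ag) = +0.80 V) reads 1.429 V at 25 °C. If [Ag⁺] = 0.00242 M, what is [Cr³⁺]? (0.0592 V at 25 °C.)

0.006 M

From the Nernst equation, log Q = n(E° − E)/0.0592 = 3(1.54 − 1.429)/0.0592 = 5.625, so Q = 4.22 × 10^5.
With Q = [Cr³⁺]/[Ag⁺]^3 and the known concentrations, [Cr³⁺] in the numerator gives [Cr³⁺] = 0.006 M.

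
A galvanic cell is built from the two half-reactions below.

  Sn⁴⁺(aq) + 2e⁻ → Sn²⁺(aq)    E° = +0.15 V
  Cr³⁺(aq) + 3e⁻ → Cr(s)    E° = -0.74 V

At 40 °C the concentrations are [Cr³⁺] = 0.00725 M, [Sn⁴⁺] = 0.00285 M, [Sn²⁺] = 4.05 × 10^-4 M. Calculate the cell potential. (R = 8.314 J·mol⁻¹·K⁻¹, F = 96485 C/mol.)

The Sn⁴⁺/Sn²⁺ couple has the higher reduction potential and acts as the cathode, so E°_cell = +0.15 − (-0.74) = 0.89 V.
Balancing electrons gives n = 6; the reaction quotient is Q = [Cr³⁺]^2·[Sn²⁺]^3/[Sn⁴⁺]^3 = 1.51 × 10^-7.
E = E° − (RT/nF) ln Q = 0.89 − (8.314×313)/(6×96485) × (-15.707) = 0.890 + 0.071 = 0.961 V.

0.961 V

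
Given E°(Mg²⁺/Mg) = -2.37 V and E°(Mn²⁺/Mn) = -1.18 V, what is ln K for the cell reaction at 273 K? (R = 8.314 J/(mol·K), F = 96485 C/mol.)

ln K = 101.2

E°_cell = -1.18 − (-2.37) = 1.19 V, with n = 2 electrons transferred.
At equilibrium E = 0, so the Nernst equation gives ln K = nFE°/RT = (2)(96485)(1.19)/((8.314)(273)) = 101.17.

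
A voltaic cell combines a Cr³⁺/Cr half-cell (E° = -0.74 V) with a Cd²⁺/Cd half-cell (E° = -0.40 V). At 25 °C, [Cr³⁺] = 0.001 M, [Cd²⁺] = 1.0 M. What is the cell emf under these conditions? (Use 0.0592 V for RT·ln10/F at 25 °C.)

The Cd²⁺/Cd couple has the higher reduction potential and acts as the cathode, so E°_cell = -0.40 − (-0.74) = 0.34 V.
Balancing electrons gives n = 6; the reaction quotient is Q = [Cr³⁺]^2/[Cd²⁺]^3 = 1 × 10^-6.
At 25 °C, E = E° − (0.0592/n) log Q = 0.34 − (0.0592/6)(-6.000) = 0.340 + 0.059 = 0.399 V.

0.399 V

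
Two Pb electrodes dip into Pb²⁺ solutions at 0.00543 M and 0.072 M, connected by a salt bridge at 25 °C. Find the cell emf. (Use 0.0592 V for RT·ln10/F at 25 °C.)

0.033 V

Both half-cells are Pb²⁺/Pb, so E°_cell = 0. The concentrated side is the cathode; the cell reaction moves Pb²⁺ from high to low concentration with n = 2.
Q = [Pb²⁺]_dilute/[Pb²⁺]_conc = 0.00543/0.072 = 0.0754.
E = 0 − (0.0592/2) log Q = −(0.0592/2)(-1.123) = 0.0332 V.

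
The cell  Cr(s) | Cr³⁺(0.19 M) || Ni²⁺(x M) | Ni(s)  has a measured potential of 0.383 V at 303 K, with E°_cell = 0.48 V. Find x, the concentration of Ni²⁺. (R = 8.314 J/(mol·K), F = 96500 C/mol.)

2 × 10^-4 M

From the Nernst equation, ln Q = nF(E° − E)/RT = 6×96500×(0.48 − 0.383)/(8.314×303) = 22.294, so Q = 4.81 × 10^9.
With Q = [Cr³⁺]^2/[Ni²⁺]^3 and the known concentrations, [Ni²⁺]^3 in the denominator gives [Ni²⁺] = 2 × 10^-4 M.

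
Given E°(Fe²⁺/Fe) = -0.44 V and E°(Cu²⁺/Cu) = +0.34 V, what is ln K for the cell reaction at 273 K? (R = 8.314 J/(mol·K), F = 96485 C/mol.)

E°_cell = +0.34 − (-0.44) = 0.78 V, with n = 2 electrons transferred.
At equilibrium E = 0, so the Nernst equation gives ln K = nFE°/RT = (2)(96485)(0.78)/((8.314)(273)) = 66.31.

ln K = 66.3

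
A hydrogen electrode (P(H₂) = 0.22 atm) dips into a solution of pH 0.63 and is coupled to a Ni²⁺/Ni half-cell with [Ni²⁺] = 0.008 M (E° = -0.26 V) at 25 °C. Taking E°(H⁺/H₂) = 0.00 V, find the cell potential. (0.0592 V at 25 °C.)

0.30 V

The hydrogen couple is the cathode, so E°_cell = 0.26 V; n = 2.
[H⁺] = 10^(−0.63) = 0.23 M, and Q = [Ni²⁺]·P(H₂) / [H⁺]^2 = 0.0320.
E = E° − (0.0592/2) log Q = 0.26 − (0.0592/2)(-1.494) = 0.304 V.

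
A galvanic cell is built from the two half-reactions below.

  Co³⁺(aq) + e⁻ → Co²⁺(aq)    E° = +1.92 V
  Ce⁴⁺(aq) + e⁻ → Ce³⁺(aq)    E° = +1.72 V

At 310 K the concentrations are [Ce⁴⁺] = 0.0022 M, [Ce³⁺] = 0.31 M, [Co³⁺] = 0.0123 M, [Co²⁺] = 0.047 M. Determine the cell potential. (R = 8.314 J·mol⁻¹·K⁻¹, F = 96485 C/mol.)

The Co³⁺/Co²⁺ couple has the higher reduction potential and acts as the cathode, so E°_cell = +1.92 − (+1.72) = 0.20 V.
Balancing electrons gives n = 1; the reaction quotient is Q = [Ce⁴⁺]·[Co²⁺]/([Ce³⁺]·[Co³⁺]) = 0.0271.
E = E° − (RT/nF) ln Q = 0.20 − (8.314×310)/(1×96485) × (-3.608) = 0.200 + 0.096 = 0.296 V.

0.296 V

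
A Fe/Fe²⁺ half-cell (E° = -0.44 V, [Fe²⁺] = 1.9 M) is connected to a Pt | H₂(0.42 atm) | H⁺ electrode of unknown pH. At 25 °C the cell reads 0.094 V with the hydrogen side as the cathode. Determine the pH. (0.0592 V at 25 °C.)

E°_cell = 0.44 V and n = 2.
log Q = n(E° − E)/0.0592 = 2×(0.44 − 0.094)/0.0592 = 11.689.
With Q = [Fe²⁺]·P(H₂) / [H⁺]^2, solving for [H⁺] gives log[H⁺] = -5.894, so pH = 5.89.

pH = 5.89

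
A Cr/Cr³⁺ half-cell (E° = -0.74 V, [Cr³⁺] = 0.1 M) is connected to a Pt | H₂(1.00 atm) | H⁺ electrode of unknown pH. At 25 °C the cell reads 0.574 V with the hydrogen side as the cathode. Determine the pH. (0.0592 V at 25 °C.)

pH = 3.14

E°_cell = 0.74 V and n = 6.
log Q = n(E° − E)/0.0592 = 6×(0.74 − 0.574)/0.0592 = 16.824.
With Q = [Cr³⁺]^2·P(H₂)^3 / [H⁺]^6, solving for [H⁺] gives log[H⁺] = -3.137, so pH = 3.14.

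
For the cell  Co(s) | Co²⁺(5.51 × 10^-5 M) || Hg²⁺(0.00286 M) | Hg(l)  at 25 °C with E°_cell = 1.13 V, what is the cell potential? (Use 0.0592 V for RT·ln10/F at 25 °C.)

Balancing electrons gives n = 2; the reaction quotient is Q = [Co²⁺]/[Hg²⁺] = 0.0193.
At 25 °C, E = E° − (0.0592/n) log Q = 1.13 − (0.0592/2)(-1.715) = 1.130 + 0.051 = 1.181 V.

1.18 V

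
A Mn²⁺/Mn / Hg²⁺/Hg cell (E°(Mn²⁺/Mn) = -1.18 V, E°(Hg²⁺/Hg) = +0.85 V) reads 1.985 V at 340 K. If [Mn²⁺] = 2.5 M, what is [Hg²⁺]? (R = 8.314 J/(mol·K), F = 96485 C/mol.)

0.12 M

From the Nernst equation, ln Q = nF(E° − E)/RT = 2×96485×(2.03 − 1.985)/(8.314×340) = 3.072, so Q = 21.6.
With Q = [Mn²⁺]/[Hg²⁺] and the known concentrations, [Hg²⁺] in the denominator gives [Hg²⁺] = 0.12 M.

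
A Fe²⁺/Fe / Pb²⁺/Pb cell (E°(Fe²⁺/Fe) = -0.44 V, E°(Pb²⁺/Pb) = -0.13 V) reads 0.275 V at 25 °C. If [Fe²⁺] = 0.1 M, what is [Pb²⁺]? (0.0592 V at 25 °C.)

From the Nernst equation, log Q = n(E° − E)/0.0592 = 2(0.31 − 0.275)/0.0592 = 1.182, so Q = 15.2.
With Q = [Fe²⁺]/[Pb²⁺] and the known concentrations, [Pb²⁺] in the denominator gives [Pb²⁺] = 0.0066 M.

0.0066 M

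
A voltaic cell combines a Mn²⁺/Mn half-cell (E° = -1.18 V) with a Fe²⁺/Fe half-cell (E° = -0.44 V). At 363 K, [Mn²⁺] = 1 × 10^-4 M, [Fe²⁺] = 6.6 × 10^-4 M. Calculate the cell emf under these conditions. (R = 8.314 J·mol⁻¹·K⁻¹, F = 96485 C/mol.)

0.770 V

The Fe²⁺/Fe couple has the higher reduction potential and acts as the cathode, so E°_cell = -0.44 − (-1.18) = 0.74 V.
Balancing electrons gives n = 2; the reaction quotient is Q = [Mn²⁺]/[Fe²⁺] = 0.152.
E = E° − (RT/nF) ln Q = 0.74 − (8.314×363)/(2×96485) × (-1.887) = 0.740 + 0.030 = 0.770 V.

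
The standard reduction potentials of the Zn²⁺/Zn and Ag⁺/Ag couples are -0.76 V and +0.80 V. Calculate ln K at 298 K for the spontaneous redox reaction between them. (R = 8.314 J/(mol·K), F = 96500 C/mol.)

ln K = 121.5

E°_cell = +0.80 − (-0.76) = 1.56 V, with n = 2 electrons transferred.
At equilibrium E = 0, so the Nernst equation gives ln K = nFE°/RT = (2)(96500)(1.56)/((8.314)(298)) = 121.52.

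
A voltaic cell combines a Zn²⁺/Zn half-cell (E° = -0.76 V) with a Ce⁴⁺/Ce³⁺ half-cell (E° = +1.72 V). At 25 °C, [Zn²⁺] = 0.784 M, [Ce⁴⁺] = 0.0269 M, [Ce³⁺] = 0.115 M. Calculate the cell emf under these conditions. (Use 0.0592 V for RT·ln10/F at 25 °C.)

2.45 V

The Ce⁴⁺/Ce³⁺ couple has the higher reduction potential and acts as the cathode, so E°_cell = +1.72 − (-0.76) = 2.48 V.
Balancing electrons gives n = 2; the reaction quotient is Q = [Zn²⁺]·[Ce³⁺]^2/[Ce⁴⁺]^2 = 14.3.
At 25 °C, E = E° − (0.0592/n) log Q = 2.48 − (0.0592/2)(1.156) = 2.480 − 0.034 = 2.446 V.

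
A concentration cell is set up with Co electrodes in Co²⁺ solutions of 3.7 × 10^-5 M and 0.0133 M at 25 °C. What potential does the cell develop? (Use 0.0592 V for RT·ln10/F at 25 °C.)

Both half-cells are Co²⁺/Co, so E°_cell = 0. The concentrated side is the cathode; the cell reaction moves Co²⁺ from high to low concentration with n = 2.
Q = [Co²⁺]_dilute/[Co²⁺]_conc = 3.7 × 10^-5/0.0133 = 0.00278.
E = 0 − (0.0592/2) log Q = −(0.0592/2)(-2.556) = 0.0757 V.

0.076 V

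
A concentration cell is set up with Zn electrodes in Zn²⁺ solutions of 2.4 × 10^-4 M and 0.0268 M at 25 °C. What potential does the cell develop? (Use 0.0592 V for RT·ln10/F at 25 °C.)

0.061 V

Both half-cells are Zn²⁺/Zn, so E°_cell = 0. The concentrated side is the cathode; the cell reaction moves Zn²⁺ from high to low concentration with n = 2.
Q = [Zn²⁺]_dilute/[Zn²⁺]_conc = 2.4 × 10^-4/0.0268 = 0.00896.
E = 0 − (0.0592/2) log Q = −(0.0592/2)(-2.048) = 0.0606 V.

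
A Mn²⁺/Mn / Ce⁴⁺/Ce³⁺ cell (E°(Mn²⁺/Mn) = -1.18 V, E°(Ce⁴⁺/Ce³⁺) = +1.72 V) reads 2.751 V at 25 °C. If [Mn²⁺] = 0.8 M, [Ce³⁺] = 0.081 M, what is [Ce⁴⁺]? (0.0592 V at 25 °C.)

From the Nernst equation, log Q = n(E° − E)/0.0592 = 2(2.90 − 2.751)/0.0592 = 5.034, so Q = 1.08 × 10^5.
With Q = [Mn²⁺]·[Ce³⁺]^2/[Ce⁴⁺]^2 and the known concentrations, [Ce⁴⁺]^2 in the denominator gives [Ce⁴⁺] = 2.2 × 10^-4 M.

2.2 × 10^-4 M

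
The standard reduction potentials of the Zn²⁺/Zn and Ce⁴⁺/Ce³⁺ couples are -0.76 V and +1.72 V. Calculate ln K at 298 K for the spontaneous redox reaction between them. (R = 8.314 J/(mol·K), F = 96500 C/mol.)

E°_cell = +1.72 − (-0.76) = 2.48 V, with n = 2 electrons transferred.
At equilibrium E = 0, so the Nernst equation gives ln K = nFE°/RT = (2)(96500)(2.48)/((8.314)(298)) = 193.19.

ln K = 193.2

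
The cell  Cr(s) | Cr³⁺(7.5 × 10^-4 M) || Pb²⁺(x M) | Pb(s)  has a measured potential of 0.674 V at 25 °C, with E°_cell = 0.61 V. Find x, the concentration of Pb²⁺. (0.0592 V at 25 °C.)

1.2 M

From the Nernst equation, log Q = n(E° − E)/0.0592 = 6(0.61 − 0.674)/0.0592 = -6.486, so Q = 3.26 × 10^-7.
With Q = [Cr³⁺]^2/[Pb²⁺]^3 and the known concentrations, [Pb²⁺]^3 in the denominator gives [Pb²⁺] = 1.2 M.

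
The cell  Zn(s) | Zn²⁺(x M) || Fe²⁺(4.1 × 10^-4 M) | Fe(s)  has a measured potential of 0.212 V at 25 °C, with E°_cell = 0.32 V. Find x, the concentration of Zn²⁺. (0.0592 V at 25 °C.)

1.8 M

From the Nernst equation, log Q = n(E° − E)/0.0592 = 2(0.32 − 0.212)/0.0592 = 3.649, so Q = 4450.
With Q = [Zn²⁺]/[Fe²⁺] and the known concentrations, [Zn²⁺] in the numerator gives [Zn²⁺] = 1.8 M.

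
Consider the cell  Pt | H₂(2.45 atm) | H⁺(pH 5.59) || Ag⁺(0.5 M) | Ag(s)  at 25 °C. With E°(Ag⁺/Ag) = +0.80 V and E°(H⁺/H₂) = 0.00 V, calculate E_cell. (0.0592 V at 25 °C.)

The Ag⁺/Ag couple is the cathode, so E°_cell = 0.80 V; n = 2.
[H⁺] = 10^(−5.59) = 2.6 × 10^-6 M, and Q = [H⁺]^2 / ([Ag⁺]^2·P(H₂)) = 1.08 × 10^-11.
E = E° − (0.0592/2) log Q = 0.80 − (0.0592/2)(-10.967) = 1.125 V.

1.12 V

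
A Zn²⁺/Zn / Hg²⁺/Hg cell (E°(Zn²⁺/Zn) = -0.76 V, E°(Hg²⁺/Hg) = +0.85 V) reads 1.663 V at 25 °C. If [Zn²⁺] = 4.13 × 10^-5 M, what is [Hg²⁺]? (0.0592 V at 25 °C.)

From the Nernst equation, log Q = n(E° − E)/0.0592 = 2(1.61 − 1.663)/0.0592 = -1.791, so Q = 0.0162.
With Q = [Zn²⁺]/[Hg²⁺] and the known concentrations, [Hg²⁺] in the denominator gives [Hg²⁺] = 0.0025 M.

0.0025 M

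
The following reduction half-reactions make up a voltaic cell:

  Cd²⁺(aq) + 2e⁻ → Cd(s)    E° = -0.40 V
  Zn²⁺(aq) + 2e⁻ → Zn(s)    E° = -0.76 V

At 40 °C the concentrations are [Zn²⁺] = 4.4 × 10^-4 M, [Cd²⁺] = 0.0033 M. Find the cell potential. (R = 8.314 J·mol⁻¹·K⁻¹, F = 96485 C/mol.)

0.387 V

The Cd²⁺/Cd couple has the higher reduction potential and acts as the cathode, so E°_cell = -0.40 − (-0.76) = 0.36 V.
Balancing electrons gives n = 2; the reaction quotient is Q = [Zn²⁺]/[Cd²⁺] = 0.133.
E = E° − (RT/nF) ln Q = 0.36 − (8.314×313)/(2×96485) × (-2.015) = 0.360 + 0.027 = 0.387 V.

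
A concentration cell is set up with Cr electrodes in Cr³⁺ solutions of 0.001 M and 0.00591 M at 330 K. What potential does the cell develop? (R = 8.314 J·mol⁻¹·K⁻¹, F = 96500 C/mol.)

0.017 V

Both half-cells are Cr³⁺/Cr, so E°_cell = 0. The concentrated side is the cathode; the cell reaction moves Cr³⁺ from high to low concentration with n = 3.
Q = [Cr³⁺]_dilute/[Cr³⁺]_conc = 0.001/0.00591 = 0.169.
E = 0 − (RT/nF) ln Q = −((8.314×330)/(3×96500))(-1.777) = 0.0168 V.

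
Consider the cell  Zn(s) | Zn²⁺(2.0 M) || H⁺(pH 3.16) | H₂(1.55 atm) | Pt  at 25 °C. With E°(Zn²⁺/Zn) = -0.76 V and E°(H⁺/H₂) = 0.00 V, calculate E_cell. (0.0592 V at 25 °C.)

The hydrogen couple is the cathode, so E°_cell = 0.76 V; n = 2.
[H⁺] = 10^(−3.16) = 6.9 × 10^-4 M, and Q = [Zn²⁺]·P(H₂) / [H⁺]^2 = 6.48 × 10^6.
E = E° − (0.0592/2) log Q = 0.76 − (0.0592/2)(6.811) = 0.558 V.

0.56 V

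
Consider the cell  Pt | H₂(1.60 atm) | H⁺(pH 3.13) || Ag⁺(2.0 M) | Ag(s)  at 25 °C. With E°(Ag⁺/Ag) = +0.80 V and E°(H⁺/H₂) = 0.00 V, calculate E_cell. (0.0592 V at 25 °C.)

The Ag⁺/Ag couple is the cathode, so E°_cell = 0.80 V; n = 2.
[H⁺] = 10^(−3.13) = 7.4 × 10^-4 M, and Q = [H⁺]^2 / ([Ag⁺]^2·P(H₂)) = 8.59 × 10^-8.
E = E° − (0.0592/2) log Q = 0.80 − (0.0592/2)(-7.066) = 1.009 V.

1.01 V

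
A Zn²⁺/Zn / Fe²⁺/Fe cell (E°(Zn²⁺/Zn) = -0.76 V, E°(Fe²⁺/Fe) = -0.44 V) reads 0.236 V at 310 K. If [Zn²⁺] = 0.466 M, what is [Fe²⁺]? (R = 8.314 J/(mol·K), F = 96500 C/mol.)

8.6 × 10^-4 M

From the Nernst equation, ln Q = nF(E° − E)/RT = 2×96500×(0.32 − 0.236)/(8.314×310) = 6.290, so Q = 539.
With Q = [Zn²⁺]/[Fe²⁺] and the known concentrations, [Fe²⁺] in the denominator gives [Fe²⁺] = 8.6 × 10^-4 M.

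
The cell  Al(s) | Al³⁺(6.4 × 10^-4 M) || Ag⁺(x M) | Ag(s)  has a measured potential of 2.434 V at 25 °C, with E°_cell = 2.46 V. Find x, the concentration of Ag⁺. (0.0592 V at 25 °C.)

From the Nernst equation, log Q = n(E° − E)/0.0592 = 3(2.46 − 2.434)/0.0592 = 1.318, so Q = 20.8.
With Q = [Al³⁺]/[Ag⁺]^3 and the known concentrations, [Ag⁺]^3 in the denominator gives [Ag⁺] = 0.031 M.

0.031 M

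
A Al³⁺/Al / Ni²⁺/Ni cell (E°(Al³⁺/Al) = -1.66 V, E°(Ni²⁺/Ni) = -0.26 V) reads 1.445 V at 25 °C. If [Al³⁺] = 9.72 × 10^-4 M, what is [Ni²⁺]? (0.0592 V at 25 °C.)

0.33 M

From the Nernst equation, log Q = n(E° − E)/0.0592 = 6(1.40 − 1.445)/0.0592 = -4.561, so Q = 2.75 × 10^-5.
With Q = [Al³⁺]^2/[Ni²⁺]^3 and the known concentrations, [Ni²⁺]^3 in the denominator gives [Ni²⁺] = 0.33 M.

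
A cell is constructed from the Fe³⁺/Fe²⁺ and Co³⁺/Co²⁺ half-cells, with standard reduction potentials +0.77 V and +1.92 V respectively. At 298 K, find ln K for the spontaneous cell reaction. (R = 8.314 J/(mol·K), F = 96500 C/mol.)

ln K = 44.8

E°_cell = +1.92 − (+0.77) = 1.15 V, with n = 1 electron transferred.
At equilibrium E = 0, so the Nernst equation gives ln K = nFE°/RT = (1)(96500)(1.15)/((8.314)(298)) = 44.79.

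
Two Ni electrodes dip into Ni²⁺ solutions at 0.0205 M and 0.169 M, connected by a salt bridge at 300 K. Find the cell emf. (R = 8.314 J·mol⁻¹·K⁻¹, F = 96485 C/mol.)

Both half-cells are Ni²⁺/Ni, so E°_cell = 0. The concentrated side is the cathode; the cell reaction moves Ni²⁺ from high to low concentration with n = 2.
Q = [Ni²⁺]_dilute/[Ni²⁺]_conc = 0.0205/0.169 = 0.121.
E = 0 − (RT/nF) ln Q = −((8.314×300)/(2×96485))(-2.109) = 0.0273 V.

0.027 V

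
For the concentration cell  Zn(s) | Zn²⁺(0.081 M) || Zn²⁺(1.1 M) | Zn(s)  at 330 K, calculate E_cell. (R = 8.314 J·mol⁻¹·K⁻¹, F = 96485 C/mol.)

0.037 V

Both half-cells are Zn²⁺/Zn, so E°_cell = 0. The concentrated side is the cathode; the cell reaction moves Zn²⁺ from high to low concentration with n = 2.
Q = [Zn²⁺]_dilute/[Zn²⁺]_conc = 0.081/1.1 = 0.0736.
E = 0 − (RT/nF) ln Q = −((8.314×330)/(2×96485))(-2.609) = 0.0371 V.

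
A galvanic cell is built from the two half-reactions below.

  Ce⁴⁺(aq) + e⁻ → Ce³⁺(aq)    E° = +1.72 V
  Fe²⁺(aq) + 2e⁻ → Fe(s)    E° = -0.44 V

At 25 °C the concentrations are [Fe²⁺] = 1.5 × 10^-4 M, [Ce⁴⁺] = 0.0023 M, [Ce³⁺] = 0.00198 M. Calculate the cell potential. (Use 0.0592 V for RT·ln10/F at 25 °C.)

The Ce⁴⁺/Ce³⁺ couple has the higher reduction potential and acts as the cathode, so E°_cell = +1.72 − (-0.44) = 2.16 V.
Balancing electrons gives n = 2; the reaction quotient is Q = [Fe²⁺]·[Ce³⁺]^2/[Ce⁴⁺]^2 = 1.11 × 10^-4.
At 25 °C, E = E° − (0.0592/n) log Q = 2.16 − (0.0592/2)(-3.954) = 2.160 + 0.117 = 2.277 V.

2.28 V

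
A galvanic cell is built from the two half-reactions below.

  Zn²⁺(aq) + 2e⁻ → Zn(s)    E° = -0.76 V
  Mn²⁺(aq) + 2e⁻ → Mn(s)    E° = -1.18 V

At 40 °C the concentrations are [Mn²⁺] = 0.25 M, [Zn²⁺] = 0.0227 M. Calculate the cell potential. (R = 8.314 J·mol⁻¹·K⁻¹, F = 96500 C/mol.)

The Zn²⁺/Zn couple has the higher reduction potential and acts as the cathode, so E°_cell = -0.76 − (-1.18) = 0.42 V.
Balancing electrons gives n = 2; the reaction quotient is Q = [Mn²⁺]/[Zn²⁺] = 11.0.
E = E° − (RT/nF) ln Q = 0.42 − (8.314×313)/(2×96500) × (2.399) = 0.420 − 0.032 = 0.388 V.

0.388 V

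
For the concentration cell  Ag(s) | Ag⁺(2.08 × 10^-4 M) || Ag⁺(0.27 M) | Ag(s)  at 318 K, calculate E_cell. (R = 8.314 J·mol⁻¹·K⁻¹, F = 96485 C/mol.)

Both half-cells are Ag⁺/Ag, so E°_cell = 0. The concentrated side is the cathode; the cell reaction moves Ag⁺ from high to low concentration with n = 1.
Q = [Ag⁺]_dilute/[Ag⁺]_conc = 2.08 × 10^-4/0.27 = 7.7 × 10^-4.
E = 0 − (RT/nF) ln Q = −((8.314×318)/(1×96485))(-7.169) = 0.1964 V.

0.20 V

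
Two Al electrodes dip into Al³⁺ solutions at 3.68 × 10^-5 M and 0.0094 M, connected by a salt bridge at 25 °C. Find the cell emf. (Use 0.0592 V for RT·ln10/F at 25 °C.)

0.047 V

Both half-cells are Al³⁺/Al, so E°_cell = 0. The concentrated side is the cathode; the cell reaction moves Al³⁺ from high to low concentration with n = 3.
Q = [Al³⁺]_dilute/[Al³⁺]_conc = 3.68 × 10^-5/0.0094 = 0.00391.
E = 0 − (0.0592/3) log Q = −(0.0592/3)(-2.407) = 0.0475 V.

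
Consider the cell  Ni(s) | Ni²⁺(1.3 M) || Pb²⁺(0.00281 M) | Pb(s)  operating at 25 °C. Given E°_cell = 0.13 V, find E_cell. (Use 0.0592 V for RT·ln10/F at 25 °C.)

0.051 V

Balancing electrons gives n = 2; the reaction quotient is Q = [Ni²⁺]/[Pb²⁺] = 463.
At 25 °C, E = E° − (0.0592/n) log Q = 0.13 − (0.0592/2)(2.665) = 0.130 − 0.079 = 0.051 V.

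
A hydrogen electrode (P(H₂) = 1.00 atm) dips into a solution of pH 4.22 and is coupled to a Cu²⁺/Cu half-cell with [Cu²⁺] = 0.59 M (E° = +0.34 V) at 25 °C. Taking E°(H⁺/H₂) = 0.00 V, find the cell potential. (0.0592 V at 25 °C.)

0.58 V

The Cu²⁺/Cu couple is the cathode, so E°_cell = 0.34 V; n = 2.
[H⁺] = 10^(−4.22) = 6 × 10^-5 M, and Q = [H⁺]^2 / ([Cu²⁺]·P(H₂)) = 6.15 × 10^-9.
E = E° − (0.0592/2) log Q = 0.34 − (0.0592/2)(-8.211) = 0.583 V.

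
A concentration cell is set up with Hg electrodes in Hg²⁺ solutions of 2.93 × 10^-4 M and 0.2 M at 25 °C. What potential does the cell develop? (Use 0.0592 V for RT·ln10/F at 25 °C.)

0.084 V

Both half-cells are Hg²⁺/Hg, so E°_cell = 0. The concentrated side is the cathode; the cell reaction moves Hg²⁺ from high to low concentration with n = 2.
Q = [Hg²⁺]_dilute/[Hg²⁺]_conc = 2.93 × 10^-4/0.2 = 0.00146.
E = 0 − (0.0592/2) log Q = −(0.0592/2)(-2.834) = 0.0839 V.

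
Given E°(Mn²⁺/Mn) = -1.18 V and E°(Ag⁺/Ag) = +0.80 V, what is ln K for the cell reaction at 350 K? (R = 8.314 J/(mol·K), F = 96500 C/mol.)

E°_cell = +0.80 − (-1.18) = 1.98 V, with n = 2 electrons transferred.
At equilibrium E = 0, so the Nernst equation gives ln K = nFE°/RT = (2)(96500)(1.98)/((8.314)(350)) = 131.32.

ln K = 131.3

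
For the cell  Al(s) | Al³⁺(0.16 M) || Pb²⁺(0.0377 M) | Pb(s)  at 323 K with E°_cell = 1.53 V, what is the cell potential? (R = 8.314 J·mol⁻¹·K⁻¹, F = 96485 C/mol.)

Balancing electrons gives n = 6; the reaction quotient is Q = [Al³⁺]^2/[Pb²⁺]^3 = 478.
E = E° − (RT/nF) ln Q = 1.53 − (8.314×323)/(6×96485) × (6.169) = 1.530 − 0.029 = 1.501 V.

1.50 V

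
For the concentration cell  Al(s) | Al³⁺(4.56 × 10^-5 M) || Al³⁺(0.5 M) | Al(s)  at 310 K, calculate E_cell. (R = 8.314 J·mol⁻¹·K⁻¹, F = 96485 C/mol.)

Both half-cells are Al³⁺/Al, so E°_cell = 0. The concentrated side is the cathode; the cell reaction moves Al³⁺ from high to low concentration with n = 3.
Q = [Al³⁺]_dilute/[Al³⁺]_conc = 4.56 × 10^-5/0.5 = 9.12 × 10^-5.
E = 0 − (RT/nF) ln Q = −((8.314×310)/(3×96485))(-9.302) = 0.0828 V.

0.083 V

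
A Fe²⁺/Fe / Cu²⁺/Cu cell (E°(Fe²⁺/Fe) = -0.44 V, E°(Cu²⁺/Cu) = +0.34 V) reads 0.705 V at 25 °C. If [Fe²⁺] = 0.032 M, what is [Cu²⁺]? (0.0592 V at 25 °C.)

From the Nernst equation, log Q = n(E° − E)/0.0592 = 2(0.78 − 0.705)/0.0592 = 2.534, so Q = 342.
With Q = [Fe²⁺]/[Cu²⁺] and the known concentrations, [Cu²⁺] in the denominator gives [Cu²⁺] = 9.4 × 10^-5 M.

9.4 × 10^-5 M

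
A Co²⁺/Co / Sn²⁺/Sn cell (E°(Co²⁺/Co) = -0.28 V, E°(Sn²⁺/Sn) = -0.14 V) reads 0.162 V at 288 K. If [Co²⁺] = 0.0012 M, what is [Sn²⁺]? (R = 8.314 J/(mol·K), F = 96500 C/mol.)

0.0071 M

From the Nernst equation, ln Q = nF(E° − E)/RT = 2×96500×(0.14 − 0.162)/(8.314×288) = -1.773, so Q = 0.170.
With Q = [Co²⁺]/[Sn²⁺] and the known concentrations, [Sn²⁺] in the denominator gives [Sn²⁺] = 0.0071 M.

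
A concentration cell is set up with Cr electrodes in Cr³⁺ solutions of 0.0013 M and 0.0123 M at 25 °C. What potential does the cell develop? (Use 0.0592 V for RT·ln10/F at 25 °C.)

0.019 V

Both half-cells are Cr³⁺/Cr, so E°_cell = 0. The concentrated side is the cathode; the cell reaction moves Cr³⁺ from high to low concentration with n = 3.
Q = [Cr³⁺]_dilute/[Cr³⁺]_conc = 0.0013/0.0123 = 0.106.
E = 0 − (0.0592/3) log Q = −(0.0592/3)(-0.976) = 0.0193 V.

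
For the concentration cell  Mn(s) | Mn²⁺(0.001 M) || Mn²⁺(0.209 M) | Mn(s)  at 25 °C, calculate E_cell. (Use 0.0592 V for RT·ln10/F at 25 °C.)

Both half-cells are Mn²⁺/Mn, so E°_cell = 0. The concentrated side is the cathode; the cell reaction moves Mn²⁺ from high to low concentration with n = 2.
Q = [Mn²⁺]_dilute/[Mn²⁺]_conc = 0.001/0.209 = 0.00478.
E = 0 − (0.0592/2) log Q = −(0.0592/2)(-2.320) = 0.0687 V.

0.069 V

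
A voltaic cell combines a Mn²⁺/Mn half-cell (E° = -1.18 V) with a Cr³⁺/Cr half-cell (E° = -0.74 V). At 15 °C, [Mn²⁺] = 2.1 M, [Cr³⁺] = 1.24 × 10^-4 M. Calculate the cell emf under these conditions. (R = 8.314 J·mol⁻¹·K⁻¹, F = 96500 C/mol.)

0.356 V

The Cr³⁺/Cr couple has the higher reduction potential and acts as the cathode, so E°_cell = -0.74 − (-1.18) = 0.44 V.
Balancing electrons gives n = 6; the reaction quotient is Q = [Mn²⁺]^3/[Cr³⁺]^2 = 6.02 × 10^8.
E = E° − (RT/nF) ln Q = 0.44 − (8.314×288)/(6×96500) × (20.216) = 0.440 − 0.084 = 0.356 V.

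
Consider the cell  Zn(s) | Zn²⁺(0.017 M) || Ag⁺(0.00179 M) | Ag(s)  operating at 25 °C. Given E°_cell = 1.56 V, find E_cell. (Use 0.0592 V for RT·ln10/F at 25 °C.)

1.45 V

Balancing electrons gives n = 2; the reaction quotient is Q = [Zn²⁺]/[Ag⁺]^2 = 5310.
At 25 °C, E = E° − (0.0592/n) log Q = 1.56 − (0.0592/2)(3.725) = 1.560 − 0.110 = 1.450 V.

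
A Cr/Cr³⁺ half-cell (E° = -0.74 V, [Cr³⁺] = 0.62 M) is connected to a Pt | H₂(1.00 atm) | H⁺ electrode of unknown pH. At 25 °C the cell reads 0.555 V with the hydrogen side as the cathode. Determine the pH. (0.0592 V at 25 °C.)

E°_cell = 0.74 V and n = 6.
log Q = n(E° − E)/0.0592 = 6×(0.74 − 0.555)/0.0592 = 18.750.
With Q = [Cr³⁺]^2·P(H₂)^3 / [H⁺]^6, solving for [H⁺] gives log[H⁺] = -3.194, so pH = 3.19.

pH = 3.19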